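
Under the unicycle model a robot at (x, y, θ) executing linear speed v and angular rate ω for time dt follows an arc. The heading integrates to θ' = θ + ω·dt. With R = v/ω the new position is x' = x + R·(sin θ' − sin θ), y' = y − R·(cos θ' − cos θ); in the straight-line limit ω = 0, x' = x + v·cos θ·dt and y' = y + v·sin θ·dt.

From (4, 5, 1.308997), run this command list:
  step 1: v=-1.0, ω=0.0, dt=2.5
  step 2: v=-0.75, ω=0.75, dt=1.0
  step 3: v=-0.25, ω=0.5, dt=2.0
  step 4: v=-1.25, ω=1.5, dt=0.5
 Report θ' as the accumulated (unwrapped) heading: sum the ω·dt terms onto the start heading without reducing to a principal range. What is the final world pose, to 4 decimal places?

(4.4206, 1.7695, 3.8090)

step 1: θ'=1.3090 (straight) → pose (3.3530, 2.5852, 1.3090)
step 2: θ'=2.0590 (R=-1.0000) → pose (3.4357, 1.8573, 2.0590)
step 3: θ'=3.0590 (R=-0.5000) → pose (3.8360, 1.5936, 3.0590)
step 4: θ'=3.8090 (R=-0.8333) → pose (4.4206, 1.7695, 3.8090)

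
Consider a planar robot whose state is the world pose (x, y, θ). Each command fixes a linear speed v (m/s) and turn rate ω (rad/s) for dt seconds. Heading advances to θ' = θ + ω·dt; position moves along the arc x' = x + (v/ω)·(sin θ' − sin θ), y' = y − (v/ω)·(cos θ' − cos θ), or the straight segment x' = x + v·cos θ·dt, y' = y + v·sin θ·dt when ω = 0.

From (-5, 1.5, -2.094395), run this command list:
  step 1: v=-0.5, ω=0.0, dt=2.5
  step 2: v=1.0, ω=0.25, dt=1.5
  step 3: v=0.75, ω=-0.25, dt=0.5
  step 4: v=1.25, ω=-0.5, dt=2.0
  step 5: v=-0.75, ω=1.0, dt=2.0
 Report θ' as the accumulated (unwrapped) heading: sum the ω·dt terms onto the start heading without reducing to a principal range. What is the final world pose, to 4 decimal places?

(-6.2792, 0.3087, -0.8444)

step 1: θ'=-2.0944 (straight) → pose (-4.3750, 2.5825, -2.0944)
step 2: θ'=-1.7194 (R=4.0000) → pose (-4.8668, 1.1747, -1.7194)
step 3: θ'=-1.8444 (R=-3.0000) → pose (-4.9453, 0.8083, -1.8444)
step 4: θ'=-2.8444 (R=-2.5000) → pose (-6.6202, -0.9066, -2.8444)
step 5: θ'=-0.8444 (R=-0.7500) → pose (-6.2792, 0.3087, -0.8444)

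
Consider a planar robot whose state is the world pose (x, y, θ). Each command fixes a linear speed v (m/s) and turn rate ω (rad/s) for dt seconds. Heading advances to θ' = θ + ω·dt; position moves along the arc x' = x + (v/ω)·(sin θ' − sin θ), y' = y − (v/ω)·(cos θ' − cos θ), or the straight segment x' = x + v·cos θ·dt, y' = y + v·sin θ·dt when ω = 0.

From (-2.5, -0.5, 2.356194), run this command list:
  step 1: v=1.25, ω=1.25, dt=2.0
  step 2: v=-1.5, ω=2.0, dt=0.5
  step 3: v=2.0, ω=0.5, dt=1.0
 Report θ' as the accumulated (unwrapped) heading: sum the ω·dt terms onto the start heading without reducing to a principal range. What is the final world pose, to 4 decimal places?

(-2.6801, -1.1237, 6.3562)

step 1: θ'=4.8562 (R=1.0000) → pose (-4.1968, -1.3504, 4.8562)
step 2: θ'=5.8562 (R=-0.7500) → pose (-4.6284, -0.7752, 5.8562)
step 3: θ'=6.3562 (R=4.0000) → pose (-2.6801, -1.1237, 6.3562)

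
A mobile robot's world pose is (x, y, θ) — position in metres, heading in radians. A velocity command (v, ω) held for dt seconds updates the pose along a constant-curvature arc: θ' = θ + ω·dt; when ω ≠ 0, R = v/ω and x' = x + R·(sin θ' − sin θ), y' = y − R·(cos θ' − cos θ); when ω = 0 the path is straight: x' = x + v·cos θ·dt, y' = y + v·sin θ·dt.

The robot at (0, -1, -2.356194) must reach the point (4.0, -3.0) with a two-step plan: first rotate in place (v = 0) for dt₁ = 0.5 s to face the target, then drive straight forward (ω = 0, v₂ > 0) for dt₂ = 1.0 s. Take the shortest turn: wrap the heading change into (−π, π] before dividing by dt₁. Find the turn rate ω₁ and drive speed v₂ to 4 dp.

ω₁ = 3.7851, v₂ = 4.4721

heading to target = atan2(-3−-1, 4−0) = -0.4636
Δθ = wrap(-0.4636 − -2.3562) = 1.8925; ω₁ = Δθ/dt₁ = 3.7851
distance = √((4−0)² + (-3−-1)²) = 4.4721; v₂ = distance/dt₂ = 4.4721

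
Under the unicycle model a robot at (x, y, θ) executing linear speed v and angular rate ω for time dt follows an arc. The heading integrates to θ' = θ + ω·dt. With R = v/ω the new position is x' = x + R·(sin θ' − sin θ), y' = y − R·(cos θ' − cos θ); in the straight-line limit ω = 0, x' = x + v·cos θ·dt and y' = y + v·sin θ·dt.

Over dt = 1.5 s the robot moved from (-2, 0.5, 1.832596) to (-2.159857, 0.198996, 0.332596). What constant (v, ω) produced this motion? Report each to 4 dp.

Δθ = 0.332596 − 1.832596 = -1.500000
ω = Δθ/dt = -1.500000/1.5 = -1.0000
R = −Δy/(cos θ' − cos θ) = 0.2500
v = R·ω = 0.2500·-1.0000 = -0.2500

v = -0.2500, ω = -1.0000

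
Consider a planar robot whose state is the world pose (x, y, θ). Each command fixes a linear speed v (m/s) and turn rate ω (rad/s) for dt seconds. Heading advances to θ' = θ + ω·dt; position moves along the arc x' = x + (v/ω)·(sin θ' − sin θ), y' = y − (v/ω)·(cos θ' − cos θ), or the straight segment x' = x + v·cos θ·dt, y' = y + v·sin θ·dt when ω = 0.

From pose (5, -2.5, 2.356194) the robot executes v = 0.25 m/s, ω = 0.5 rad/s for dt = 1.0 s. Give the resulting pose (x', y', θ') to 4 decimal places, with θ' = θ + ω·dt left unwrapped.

θ' = 2.3562 + 0.5·1.0 = 2.8562
R = v/ω = 0.25/0.5 = 0.5000
x' = 5 + 0.5000·(sin 2.8562 − sin 2.3562) = 4.7872
y' = -2.5 − 0.5000·(cos 2.8562 − cos 2.3562) = -2.3738

(4.7872, -2.3738, 2.8562)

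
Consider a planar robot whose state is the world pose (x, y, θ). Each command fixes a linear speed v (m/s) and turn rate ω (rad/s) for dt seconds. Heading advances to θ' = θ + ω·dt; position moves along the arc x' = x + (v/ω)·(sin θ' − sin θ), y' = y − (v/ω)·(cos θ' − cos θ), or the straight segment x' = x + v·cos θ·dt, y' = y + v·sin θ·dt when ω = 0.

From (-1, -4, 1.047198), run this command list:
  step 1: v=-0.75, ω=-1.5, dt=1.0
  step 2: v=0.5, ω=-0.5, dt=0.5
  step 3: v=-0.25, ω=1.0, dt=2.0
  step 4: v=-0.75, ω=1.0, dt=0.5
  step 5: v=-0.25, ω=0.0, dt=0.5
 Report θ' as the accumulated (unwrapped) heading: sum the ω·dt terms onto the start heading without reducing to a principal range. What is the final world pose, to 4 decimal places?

(-1.8259, -4.9518, 1.7972)

step 1: θ'=-0.4528 (R=0.5000) → pose (-1.6518, -4.1996, -0.4528)
step 2: θ'=-0.7028 (R=-1.0000) → pose (-1.4429, -4.3358, -0.7028)
step 3: θ'=1.2972 (R=-0.2500) → pose (-1.8452, -4.4590, 1.2972)
step 4: θ'=1.7972 (R=-0.7500) → pose (-1.8539, -4.8300, 1.7972)
step 5: θ'=1.7972 (straight) → pose (-1.8259, -4.9518, 1.7972)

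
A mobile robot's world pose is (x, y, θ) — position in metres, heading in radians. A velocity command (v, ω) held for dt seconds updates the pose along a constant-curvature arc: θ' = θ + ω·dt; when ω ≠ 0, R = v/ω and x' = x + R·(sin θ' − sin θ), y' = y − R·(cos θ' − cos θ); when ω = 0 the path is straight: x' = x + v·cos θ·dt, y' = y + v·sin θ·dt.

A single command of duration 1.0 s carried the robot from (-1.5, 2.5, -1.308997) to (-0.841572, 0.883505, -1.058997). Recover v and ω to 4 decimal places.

Δθ = -1.058997 − -1.308997 = 0.250000
ω = Δθ/dt = 0.250000/1.0 = 0.2500
R = −Δy/(cos θ' − cos θ) = 7.0000
v = R·ω = 7.0000·0.2500 = 1.7500

v = 1.7500, ω = 0.2500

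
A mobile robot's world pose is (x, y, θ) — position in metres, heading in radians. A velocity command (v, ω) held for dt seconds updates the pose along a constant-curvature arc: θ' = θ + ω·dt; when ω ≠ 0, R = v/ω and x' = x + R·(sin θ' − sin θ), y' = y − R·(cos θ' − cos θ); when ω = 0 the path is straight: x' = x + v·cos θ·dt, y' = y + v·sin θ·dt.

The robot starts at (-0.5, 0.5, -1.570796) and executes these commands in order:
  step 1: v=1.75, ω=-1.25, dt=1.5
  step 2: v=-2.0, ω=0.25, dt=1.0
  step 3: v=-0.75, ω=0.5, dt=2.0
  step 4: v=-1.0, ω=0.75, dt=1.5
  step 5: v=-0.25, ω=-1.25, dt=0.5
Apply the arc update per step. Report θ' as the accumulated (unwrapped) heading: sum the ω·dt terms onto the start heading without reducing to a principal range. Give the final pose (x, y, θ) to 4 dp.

step 1: θ'=-3.4458 (R=-1.4000) → pose (-2.3193, -0.8357, -3.4458)
step 2: θ'=-3.1958 (R=-8.0000) → pose (-0.3565, -1.1913, -3.1958)
step 3: θ'=-2.1958 (R=-1.5000) → pose (0.9412, -0.5711, -2.1958)
step 4: θ'=-1.0708 (R=-1.3333) → pose (1.0300, 0.8482, -1.0708)
step 5: θ'=-1.6958 (R=0.2000) → pose (1.0071, 0.9691, -1.6958)

(1.0071, 0.9691, -1.6958)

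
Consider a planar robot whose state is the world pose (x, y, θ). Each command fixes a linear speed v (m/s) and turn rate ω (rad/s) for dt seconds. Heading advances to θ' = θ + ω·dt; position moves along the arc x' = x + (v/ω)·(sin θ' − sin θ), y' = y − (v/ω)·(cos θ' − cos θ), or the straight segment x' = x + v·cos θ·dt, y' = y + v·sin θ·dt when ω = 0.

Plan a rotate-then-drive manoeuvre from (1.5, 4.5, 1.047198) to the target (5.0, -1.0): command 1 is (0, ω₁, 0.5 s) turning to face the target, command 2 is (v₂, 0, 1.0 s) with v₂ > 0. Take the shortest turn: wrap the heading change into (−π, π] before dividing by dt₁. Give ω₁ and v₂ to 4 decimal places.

heading to target = atan2(-1−4.5, 5−1.5) = -1.0041
Δθ = wrap(-1.0041 − 1.0472) = -2.0513; ω₁ = Δθ/dt₁ = -4.1025
distance = √((5−1.5)² + (-1−4.5)²) = 6.5192; v₂ = distance/dt₂ = 6.5192

ω₁ = -4.1025, v₂ = 6.5192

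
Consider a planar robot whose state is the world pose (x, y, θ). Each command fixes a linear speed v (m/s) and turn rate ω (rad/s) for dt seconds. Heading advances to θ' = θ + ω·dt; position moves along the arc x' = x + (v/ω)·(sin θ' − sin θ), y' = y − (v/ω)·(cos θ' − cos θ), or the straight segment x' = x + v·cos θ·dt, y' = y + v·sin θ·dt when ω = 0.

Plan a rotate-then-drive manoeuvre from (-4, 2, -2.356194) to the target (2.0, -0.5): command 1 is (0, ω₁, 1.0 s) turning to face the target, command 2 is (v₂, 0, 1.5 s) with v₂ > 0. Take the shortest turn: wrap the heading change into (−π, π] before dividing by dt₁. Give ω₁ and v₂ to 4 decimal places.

heading to target = atan2(-0.5−2, 2−-4) = -0.3948
Δθ = wrap(-0.3948 − -2.3562) = 1.9614; ω₁ = Δθ/dt₁ = 1.9614
distance = √((2−-4)² + (-0.5−2)²) = 6.5000; v₂ = distance/dt₂ = 4.3333

ω₁ = 1.9614, v₂ = 4.3333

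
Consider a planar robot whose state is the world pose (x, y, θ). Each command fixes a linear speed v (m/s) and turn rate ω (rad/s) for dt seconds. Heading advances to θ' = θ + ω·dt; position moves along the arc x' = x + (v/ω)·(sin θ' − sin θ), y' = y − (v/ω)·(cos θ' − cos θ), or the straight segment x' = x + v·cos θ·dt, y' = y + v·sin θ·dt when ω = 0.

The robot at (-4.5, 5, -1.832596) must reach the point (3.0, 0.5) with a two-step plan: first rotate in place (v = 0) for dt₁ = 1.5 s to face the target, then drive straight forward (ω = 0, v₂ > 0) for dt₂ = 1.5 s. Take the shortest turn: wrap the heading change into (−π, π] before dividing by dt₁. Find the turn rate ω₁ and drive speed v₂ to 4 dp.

heading to target = atan2(0.5−5, 3−-4.5) = -0.5404
Δθ = wrap(-0.5404 − -1.8326) = 1.2922; ω₁ = Δθ/dt₁ = 0.8615
distance = √((3−-4.5)² + (0.5−5)²) = 8.7464; v₂ = distance/dt₂ = 5.8310

ω₁ = 0.8615, v₂ = 5.8310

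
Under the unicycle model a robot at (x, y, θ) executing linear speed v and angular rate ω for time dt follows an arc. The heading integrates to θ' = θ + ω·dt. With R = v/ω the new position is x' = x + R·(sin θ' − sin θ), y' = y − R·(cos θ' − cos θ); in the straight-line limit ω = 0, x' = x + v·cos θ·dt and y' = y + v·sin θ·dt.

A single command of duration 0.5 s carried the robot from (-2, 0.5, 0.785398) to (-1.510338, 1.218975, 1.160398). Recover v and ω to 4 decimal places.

Δθ = 1.160398 − 0.785398 = 0.375000
ω = Δθ/dt = 0.375000/0.5 = 0.7500
R = −Δy/(cos θ' − cos θ) = 2.3333
v = R·ω = 2.3333·0.7500 = 1.7500

v = 1.7500, ω = 0.7500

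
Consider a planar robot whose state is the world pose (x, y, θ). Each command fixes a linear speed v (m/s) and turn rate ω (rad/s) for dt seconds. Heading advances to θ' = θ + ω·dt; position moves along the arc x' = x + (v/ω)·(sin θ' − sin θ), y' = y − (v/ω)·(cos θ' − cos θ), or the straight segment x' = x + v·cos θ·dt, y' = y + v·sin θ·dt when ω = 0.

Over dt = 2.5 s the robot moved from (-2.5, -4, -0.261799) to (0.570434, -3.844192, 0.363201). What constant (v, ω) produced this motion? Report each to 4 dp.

Δθ = 0.363201 − -0.261799 = 0.625000
ω = Δθ/dt = 0.625000/2.5 = 0.2500
R = Δx/(sin θ' − sin θ) = 5.0000
v = R·ω = 5.0000·0.2500 = 1.2500

v = 1.2500, ω = 0.2500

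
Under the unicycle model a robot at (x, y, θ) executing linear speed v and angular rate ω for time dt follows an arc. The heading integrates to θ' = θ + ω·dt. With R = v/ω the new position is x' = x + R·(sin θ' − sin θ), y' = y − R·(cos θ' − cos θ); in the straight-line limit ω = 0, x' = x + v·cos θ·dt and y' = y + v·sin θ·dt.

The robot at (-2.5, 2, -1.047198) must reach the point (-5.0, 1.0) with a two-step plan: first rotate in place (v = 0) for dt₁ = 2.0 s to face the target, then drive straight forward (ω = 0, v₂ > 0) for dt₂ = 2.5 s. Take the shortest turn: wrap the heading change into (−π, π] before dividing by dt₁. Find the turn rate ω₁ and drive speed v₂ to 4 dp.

heading to target = atan2(1−2, -5−-2.5) = -2.7611
Δθ = wrap(-2.7611 − -1.0472) = -1.7139; ω₁ = Δθ/dt₁ = -0.8569
distance = √((-5−-2.5)² + (1−2)²) = 2.6926; v₂ = distance/dt₂ = 1.0770

ω₁ = -0.8569, v₂ = 1.0770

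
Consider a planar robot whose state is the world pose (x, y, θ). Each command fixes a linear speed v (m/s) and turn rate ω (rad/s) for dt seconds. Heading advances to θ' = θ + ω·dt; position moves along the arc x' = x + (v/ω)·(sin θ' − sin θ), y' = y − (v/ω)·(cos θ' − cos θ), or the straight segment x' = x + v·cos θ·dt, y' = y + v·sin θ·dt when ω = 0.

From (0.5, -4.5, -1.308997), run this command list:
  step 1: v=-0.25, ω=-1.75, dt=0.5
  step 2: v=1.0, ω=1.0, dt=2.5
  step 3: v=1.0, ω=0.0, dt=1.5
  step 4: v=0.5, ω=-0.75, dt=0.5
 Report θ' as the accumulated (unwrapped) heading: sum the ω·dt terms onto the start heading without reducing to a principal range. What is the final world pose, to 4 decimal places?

(3.3220, -5.4088, -0.0590)

step 1: θ'=-2.1840 (R=0.1429) → pose (0.5212, -4.3808, -2.1840)
step 2: θ'=0.3160 (R=1.0000) → pose (1.6497, -5.9068, 0.3160)
step 3: θ'=0.3160 (straight) → pose (3.0755, -5.4406, 0.3160)
step 4: θ'=-0.0590 (R=-0.6667) → pose (3.3220, -5.4088, -0.0590)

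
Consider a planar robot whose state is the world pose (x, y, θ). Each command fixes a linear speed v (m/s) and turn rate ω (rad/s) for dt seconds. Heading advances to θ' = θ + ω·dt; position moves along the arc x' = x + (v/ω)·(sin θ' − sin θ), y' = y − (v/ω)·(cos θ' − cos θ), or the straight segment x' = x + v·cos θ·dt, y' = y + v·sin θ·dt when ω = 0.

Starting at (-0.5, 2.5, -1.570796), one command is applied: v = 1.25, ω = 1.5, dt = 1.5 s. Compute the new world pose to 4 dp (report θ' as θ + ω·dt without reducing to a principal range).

θ' = -1.5708 + 1.5·1.5 = 0.6792
R = v/ω = 1.25/1.5 = 0.8333
x' = -0.5 + 0.8333·(sin 0.6792 − sin -1.5708) = 0.8568
y' = 2.5 − 0.8333·(cos 0.6792 − cos -1.5708) = 1.8516

(0.8568, 1.8516, 0.6792)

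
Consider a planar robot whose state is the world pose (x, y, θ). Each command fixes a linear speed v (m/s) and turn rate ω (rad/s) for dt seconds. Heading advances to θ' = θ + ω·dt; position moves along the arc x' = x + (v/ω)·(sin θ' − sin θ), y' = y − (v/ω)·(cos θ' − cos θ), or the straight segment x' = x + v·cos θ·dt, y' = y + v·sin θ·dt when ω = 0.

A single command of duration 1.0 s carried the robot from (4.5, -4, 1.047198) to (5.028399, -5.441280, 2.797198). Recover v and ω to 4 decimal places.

Δθ = 2.797198 − 1.047198 = 1.750000
ω = Δθ/dt = 1.750000/1.0 = 1.7500
R = −Δy/(cos θ' − cos θ) = -1.0000
v = R·ω = -1.0000·1.7500 = -1.7500

v = -1.7500, ω = 1.7500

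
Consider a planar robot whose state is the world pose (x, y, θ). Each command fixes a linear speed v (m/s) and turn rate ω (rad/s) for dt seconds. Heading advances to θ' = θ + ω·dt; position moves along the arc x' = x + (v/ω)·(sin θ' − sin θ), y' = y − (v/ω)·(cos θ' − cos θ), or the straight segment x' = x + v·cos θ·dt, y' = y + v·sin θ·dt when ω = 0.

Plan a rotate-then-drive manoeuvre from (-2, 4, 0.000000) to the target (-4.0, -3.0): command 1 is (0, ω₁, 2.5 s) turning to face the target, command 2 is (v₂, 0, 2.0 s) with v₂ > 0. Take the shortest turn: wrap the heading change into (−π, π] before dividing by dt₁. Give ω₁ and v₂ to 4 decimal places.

ω₁ = -0.7396, v₂ = 3.6401

heading to target = atan2(-3−4, -4−-2) = -1.8491
Δθ = wrap(-1.8491 − 0.0000) = -1.8491; ω₁ = Δθ/dt₁ = -0.7396
distance = √((-4−-2)² + (-3−4)²) = 7.2801; v₂ = distance/dt₂ = 3.6401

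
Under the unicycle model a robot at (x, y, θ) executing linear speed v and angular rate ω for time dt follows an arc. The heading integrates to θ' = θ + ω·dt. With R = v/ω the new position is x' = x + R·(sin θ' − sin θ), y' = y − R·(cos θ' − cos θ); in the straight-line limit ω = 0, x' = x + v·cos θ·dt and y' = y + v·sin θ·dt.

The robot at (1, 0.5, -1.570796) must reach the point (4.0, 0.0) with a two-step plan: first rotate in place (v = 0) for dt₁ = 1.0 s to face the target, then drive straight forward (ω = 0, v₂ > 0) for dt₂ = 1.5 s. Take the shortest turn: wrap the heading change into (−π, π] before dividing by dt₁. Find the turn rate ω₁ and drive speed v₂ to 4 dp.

ω₁ = 1.4056, v₂ = 2.0276

heading to target = atan2(0−0.5, 4−1) = -0.1651
Δθ = wrap(-0.1651 − -1.5708) = 1.4056; ω₁ = Δθ/dt₁ = 1.4056
distance = √((4−1)² + (0−0.5)²) = 3.0414; v₂ = distance/dt₂ = 2.0276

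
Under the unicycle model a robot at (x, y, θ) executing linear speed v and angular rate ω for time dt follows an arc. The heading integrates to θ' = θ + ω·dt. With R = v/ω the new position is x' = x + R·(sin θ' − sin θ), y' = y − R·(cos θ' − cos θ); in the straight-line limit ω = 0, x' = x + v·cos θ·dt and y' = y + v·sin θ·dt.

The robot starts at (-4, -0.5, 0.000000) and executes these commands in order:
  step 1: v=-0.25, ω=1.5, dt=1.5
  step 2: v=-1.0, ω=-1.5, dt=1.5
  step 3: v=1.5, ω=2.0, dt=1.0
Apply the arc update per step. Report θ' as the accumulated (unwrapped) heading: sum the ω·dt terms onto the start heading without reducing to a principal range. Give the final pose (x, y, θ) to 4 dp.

step 1: θ'=2.2500 (R=-0.1667) → pose (-4.1297, -0.7714, 2.2500)
step 2: θ'=0.0000 (R=0.6667) → pose (-4.6484, -1.8568, 0.0000)
step 3: θ'=2.0000 (R=0.7500) → pose (-3.9664, -0.7947, 2.0000)

(-3.9664, -0.7947, 2.0000)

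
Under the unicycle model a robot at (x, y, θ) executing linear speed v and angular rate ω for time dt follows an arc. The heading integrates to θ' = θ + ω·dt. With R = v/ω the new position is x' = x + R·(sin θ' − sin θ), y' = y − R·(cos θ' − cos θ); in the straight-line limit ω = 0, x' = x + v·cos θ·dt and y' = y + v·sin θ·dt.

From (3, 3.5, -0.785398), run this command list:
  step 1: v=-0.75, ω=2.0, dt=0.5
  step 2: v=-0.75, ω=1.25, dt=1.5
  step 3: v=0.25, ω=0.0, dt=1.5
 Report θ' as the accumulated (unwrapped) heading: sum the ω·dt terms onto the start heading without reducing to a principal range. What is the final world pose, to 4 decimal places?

(2.0758, 3.0431, 2.0896)

step 1: θ'=0.2146 (R=-0.3750) → pose (2.6550, 3.6012, 0.2146)
step 2: θ'=2.0896 (R=-0.6000) → pose (2.2617, 2.7175, 2.0896)
step 3: θ'=2.0896 (straight) → pose (2.0758, 3.0431, 2.0896)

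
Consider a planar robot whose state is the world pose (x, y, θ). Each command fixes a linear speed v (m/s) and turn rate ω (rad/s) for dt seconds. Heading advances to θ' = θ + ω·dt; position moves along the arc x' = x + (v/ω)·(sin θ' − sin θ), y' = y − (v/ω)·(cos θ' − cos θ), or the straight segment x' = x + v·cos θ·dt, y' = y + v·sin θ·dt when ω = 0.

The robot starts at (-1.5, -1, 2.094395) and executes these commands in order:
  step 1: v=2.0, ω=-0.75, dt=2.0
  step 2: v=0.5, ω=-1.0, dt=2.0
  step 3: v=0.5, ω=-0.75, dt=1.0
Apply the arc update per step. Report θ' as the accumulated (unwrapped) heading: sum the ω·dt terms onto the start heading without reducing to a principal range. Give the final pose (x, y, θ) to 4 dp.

(-0.0125, 1.7330, -2.1556)

step 1: θ'=0.5944 (R=-2.6667) → pose (-0.6840, 2.5426, 0.5944)
step 2: θ'=-1.4056 (R=-0.5000) → pose (0.0892, 2.2106, -1.4056)
step 3: θ'=-2.1556 (R=-0.6667) → pose (-0.0125, 1.7330, -2.1556)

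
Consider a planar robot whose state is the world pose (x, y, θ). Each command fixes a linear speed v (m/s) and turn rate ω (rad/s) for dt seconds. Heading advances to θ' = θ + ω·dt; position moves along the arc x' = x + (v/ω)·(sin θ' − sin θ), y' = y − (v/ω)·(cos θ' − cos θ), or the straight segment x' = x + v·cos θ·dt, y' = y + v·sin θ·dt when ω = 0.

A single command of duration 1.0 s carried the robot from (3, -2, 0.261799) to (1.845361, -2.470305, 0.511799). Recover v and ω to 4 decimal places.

Δθ = 0.511799 − 0.261799 = 0.250000
ω = Δθ/dt = 0.250000/1.0 = 0.2500
R = Δx/(sin θ' − sin θ) = -5.0000
v = R·ω = -5.0000·0.2500 = -1.2500

v = -1.2500, ω = 0.2500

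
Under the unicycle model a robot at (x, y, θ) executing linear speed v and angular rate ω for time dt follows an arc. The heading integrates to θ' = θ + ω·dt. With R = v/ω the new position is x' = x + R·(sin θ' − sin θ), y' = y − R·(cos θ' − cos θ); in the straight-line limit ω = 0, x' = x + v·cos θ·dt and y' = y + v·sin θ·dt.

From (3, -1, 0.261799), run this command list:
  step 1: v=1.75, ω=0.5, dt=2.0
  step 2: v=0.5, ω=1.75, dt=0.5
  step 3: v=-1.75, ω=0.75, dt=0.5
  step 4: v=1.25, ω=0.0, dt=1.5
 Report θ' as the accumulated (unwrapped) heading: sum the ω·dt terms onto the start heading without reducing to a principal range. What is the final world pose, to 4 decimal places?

step 1: θ'=1.2618 (R=3.5000) → pose (5.4284, 1.3164, 1.2618)
step 2: θ'=2.1368 (R=0.2857) → pose (5.3973, 1.5565, 2.1368)
step 3: θ'=2.5118 (R=-2.3333) → pose (5.9925, 0.9221, 2.5118)
step 4: θ'=2.5118 (straight) → pose (4.4772, 2.0264, 2.5118)

(4.4772, 2.0264, 2.5118)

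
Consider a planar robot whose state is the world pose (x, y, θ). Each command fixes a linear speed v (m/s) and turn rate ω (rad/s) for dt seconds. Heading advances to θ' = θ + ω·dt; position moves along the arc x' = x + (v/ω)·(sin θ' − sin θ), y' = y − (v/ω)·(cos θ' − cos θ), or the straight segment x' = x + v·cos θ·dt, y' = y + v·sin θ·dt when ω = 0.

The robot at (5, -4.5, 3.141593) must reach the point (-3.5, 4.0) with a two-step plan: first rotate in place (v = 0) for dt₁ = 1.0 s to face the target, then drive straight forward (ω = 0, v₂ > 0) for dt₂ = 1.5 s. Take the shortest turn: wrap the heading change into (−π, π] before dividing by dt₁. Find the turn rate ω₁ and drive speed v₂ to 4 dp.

heading to target = atan2(4−-4.5, -3.5−5) = 2.3562
Δθ = wrap(2.3562 − 3.1416) = -0.7854; ω₁ = Δθ/dt₁ = -0.7854
distance = √((-3.5−5)² + (4−-4.5)²) = 12.0208; v₂ = distance/dt₂ = 8.0139

ω₁ = -0.7854, v₂ = 8.0139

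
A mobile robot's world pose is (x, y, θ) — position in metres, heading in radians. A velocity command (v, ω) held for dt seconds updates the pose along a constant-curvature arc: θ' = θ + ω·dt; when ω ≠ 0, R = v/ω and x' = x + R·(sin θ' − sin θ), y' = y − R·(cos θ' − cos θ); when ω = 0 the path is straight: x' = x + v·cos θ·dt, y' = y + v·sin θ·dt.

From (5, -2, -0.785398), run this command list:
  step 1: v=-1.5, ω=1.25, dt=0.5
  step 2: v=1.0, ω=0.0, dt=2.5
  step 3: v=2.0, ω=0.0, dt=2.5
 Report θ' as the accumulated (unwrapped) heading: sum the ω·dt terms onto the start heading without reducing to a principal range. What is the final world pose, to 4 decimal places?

(11.7469, -2.8618, -0.1604)

step 1: θ'=-0.1604 (R=-1.2000) → pose (4.3431, -1.6639, -0.1604)
step 2: θ'=-0.1604 (straight) → pose (6.8110, -2.0632, -0.1604)
step 3: θ'=-0.1604 (straight) → pose (11.7469, -2.8618, -0.1604)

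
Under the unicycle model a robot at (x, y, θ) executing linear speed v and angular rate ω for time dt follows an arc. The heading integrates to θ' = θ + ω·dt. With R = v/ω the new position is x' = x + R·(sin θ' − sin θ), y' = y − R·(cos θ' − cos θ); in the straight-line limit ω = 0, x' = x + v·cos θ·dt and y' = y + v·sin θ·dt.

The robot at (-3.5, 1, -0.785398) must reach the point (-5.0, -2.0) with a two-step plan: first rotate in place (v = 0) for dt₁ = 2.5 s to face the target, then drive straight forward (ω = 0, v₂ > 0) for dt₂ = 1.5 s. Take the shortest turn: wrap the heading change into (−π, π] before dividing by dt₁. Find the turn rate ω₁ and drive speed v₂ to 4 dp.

heading to target = atan2(-2−1, -5−-3.5) = -2.0344
Δθ = wrap(-2.0344 − -0.7854) = -1.2490; ω₁ = Δθ/dt₁ = -0.4996
distance = √((-5−-3.5)² + (-2−1)²) = 3.3541; v₂ = distance/dt₂ = 2.2361

ω₁ = -0.4996, v₂ = 2.2361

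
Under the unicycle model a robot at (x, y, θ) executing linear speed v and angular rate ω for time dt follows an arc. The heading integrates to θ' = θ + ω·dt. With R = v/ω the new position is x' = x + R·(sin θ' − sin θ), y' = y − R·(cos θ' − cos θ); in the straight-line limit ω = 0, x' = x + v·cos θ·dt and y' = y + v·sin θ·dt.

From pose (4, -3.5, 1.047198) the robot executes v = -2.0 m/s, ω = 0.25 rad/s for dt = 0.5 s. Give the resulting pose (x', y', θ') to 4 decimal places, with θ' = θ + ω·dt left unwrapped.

(3.5554, -4.3950, 1.1722)

θ' = 1.0472 + 0.25·0.5 = 1.1722
R = v/ω = -2.0/0.25 = -8.0000
x' = 4 + -8.0000·(sin 1.1722 − sin 1.0472) = 3.5554
y' = -3.5 − -8.0000·(cos 1.1722 − cos 1.0472) = -4.3950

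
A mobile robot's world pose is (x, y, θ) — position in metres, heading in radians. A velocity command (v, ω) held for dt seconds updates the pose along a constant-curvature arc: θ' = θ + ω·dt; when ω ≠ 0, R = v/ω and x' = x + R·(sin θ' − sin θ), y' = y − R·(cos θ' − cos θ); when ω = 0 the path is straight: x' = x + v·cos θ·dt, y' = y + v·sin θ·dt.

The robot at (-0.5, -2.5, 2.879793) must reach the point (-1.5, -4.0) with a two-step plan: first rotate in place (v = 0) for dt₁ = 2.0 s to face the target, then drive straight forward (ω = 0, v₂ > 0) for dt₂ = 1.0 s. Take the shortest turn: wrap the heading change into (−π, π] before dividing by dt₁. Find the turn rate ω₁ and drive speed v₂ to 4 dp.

heading to target = atan2(-4−-2.5, -1.5−-0.5) = -2.1588
Δθ = wrap(-2.1588 − 2.8798) = 1.2446; ω₁ = Δθ/dt₁ = 0.6223
distance = √((-1.5−-0.5)² + (-4−-2.5)²) = 1.8028; v₂ = distance/dt₂ = 1.8028

ω₁ = 0.6223, v₂ = 1.8028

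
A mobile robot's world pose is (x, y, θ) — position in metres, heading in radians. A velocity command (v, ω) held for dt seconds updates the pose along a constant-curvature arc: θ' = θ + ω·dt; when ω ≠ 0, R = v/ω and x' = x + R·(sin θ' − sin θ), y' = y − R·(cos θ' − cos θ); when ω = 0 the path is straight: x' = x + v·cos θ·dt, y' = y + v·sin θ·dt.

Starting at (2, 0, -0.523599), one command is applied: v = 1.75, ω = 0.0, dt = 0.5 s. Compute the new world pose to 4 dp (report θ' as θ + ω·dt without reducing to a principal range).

(2.7578, -0.4375, -0.5236)

θ' = -0.5236 + 0.0·0.5 = -0.5236
ω = 0 → straight: x' = 2 + 1.75·cos(-0.5236)·0.5 = 2.7578
y' = 0 + 1.75·sin(-0.5236)·0.5 = -0.4375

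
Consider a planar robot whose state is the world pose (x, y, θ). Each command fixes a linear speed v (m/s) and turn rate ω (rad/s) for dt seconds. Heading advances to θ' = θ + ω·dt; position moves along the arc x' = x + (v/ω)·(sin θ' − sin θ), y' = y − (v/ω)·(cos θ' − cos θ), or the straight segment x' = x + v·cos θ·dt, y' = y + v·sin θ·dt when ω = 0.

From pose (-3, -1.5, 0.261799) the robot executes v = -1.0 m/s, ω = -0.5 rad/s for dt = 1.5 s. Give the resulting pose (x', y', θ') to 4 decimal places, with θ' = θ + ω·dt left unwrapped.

(-4.4557, -1.3345, -0.4882)

θ' = 0.2618 + -0.5·1.5 = -0.4882
R = v/ω = -1.0/-0.5 = 2.0000
x' = -3 + 2.0000·(sin -0.4882 − sin 0.2618) = -4.4557
y' = -1.5 − 2.0000·(cos -0.4882 − cos 0.2618) = -1.3345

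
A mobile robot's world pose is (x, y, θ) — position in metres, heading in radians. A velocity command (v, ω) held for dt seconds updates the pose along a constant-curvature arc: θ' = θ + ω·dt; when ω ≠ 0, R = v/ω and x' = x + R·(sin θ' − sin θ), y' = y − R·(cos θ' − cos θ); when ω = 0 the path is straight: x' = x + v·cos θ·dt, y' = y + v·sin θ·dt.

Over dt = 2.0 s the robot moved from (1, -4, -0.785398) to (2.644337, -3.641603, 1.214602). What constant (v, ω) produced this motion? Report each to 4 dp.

Δθ = 1.214602 − -0.785398 = 2.000000
ω = Δθ/dt = 2.000000/2.0 = 1.0000
R = Δx/(sin θ' − sin θ) = 1.0000
v = R·ω = 1.0000·1.0000 = 1.0000

v = 1.0000, ω = 1.0000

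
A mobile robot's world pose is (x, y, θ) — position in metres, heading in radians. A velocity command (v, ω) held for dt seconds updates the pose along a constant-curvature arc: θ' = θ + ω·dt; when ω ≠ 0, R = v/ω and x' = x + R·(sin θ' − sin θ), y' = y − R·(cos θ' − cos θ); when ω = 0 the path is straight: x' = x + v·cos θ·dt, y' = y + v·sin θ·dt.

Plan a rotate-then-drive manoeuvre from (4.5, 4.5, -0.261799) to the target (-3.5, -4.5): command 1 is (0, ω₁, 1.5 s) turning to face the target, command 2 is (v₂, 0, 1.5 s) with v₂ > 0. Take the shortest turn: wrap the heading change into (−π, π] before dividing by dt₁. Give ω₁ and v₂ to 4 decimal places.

heading to target = atan2(-4.5−4.5, -3.5−4.5) = -2.2974
Δθ = wrap(-2.2974 − -0.2618) = -2.0356; ω₁ = Δθ/dt₁ = -1.3571
distance = √((-3.5−4.5)² + (-4.5−4.5)²) = 12.0416; v₂ = distance/dt₂ = 8.0277

ω₁ = -1.3571, v₂ = 8.0277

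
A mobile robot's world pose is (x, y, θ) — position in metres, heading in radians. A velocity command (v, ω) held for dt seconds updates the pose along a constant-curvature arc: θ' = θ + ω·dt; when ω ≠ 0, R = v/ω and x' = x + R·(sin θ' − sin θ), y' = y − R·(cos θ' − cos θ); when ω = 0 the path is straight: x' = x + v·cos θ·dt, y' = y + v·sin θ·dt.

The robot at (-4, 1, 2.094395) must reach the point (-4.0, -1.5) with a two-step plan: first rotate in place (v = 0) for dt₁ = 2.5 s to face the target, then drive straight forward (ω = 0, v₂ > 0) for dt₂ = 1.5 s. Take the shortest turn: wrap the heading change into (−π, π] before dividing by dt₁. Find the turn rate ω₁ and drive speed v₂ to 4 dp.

ω₁ = 1.0472, v₂ = 1.6667

heading to target = atan2(-1.5−1, -4−-4) = -1.5708
Δθ = wrap(-1.5708 − 2.0944) = 2.6180; ω₁ = Δθ/dt₁ = 1.0472
distance = √((-4−-4)² + (-1.5−1)²) = 2.5000; v₂ = distance/dt₂ = 1.6667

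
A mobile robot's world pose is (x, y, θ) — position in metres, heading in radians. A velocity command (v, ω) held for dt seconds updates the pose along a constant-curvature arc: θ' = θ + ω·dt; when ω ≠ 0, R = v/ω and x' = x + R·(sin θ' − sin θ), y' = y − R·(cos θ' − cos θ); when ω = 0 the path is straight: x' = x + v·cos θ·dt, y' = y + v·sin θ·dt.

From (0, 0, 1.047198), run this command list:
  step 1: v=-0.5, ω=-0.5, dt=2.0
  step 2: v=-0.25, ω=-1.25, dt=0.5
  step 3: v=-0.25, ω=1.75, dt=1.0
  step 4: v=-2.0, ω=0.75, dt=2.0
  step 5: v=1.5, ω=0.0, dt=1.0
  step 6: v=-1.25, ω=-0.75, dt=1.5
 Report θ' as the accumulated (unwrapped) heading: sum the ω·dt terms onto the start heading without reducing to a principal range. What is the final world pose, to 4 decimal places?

step 1: θ'=0.0472 (R=1.0000) → pose (-0.8188, -0.4989, 0.0472)
step 2: θ'=-0.5778 (R=0.2000) → pose (-0.9375, -0.4666, -0.5778)
step 3: θ'=1.1722 (R=-0.1429) → pose (-1.1472, -0.5309, 1.1722)
step 4: θ'=2.6722 (R=-2.6667) → pose (0.1042, -3.9441, 2.6722)
step 5: θ'=2.6722 (straight) → pose (-1.2336, -3.2656, 2.6722)
step 6: θ'=1.5472 (R=1.6667) → pose (-0.3213, -4.7913, 1.5472)

(-0.3213, -4.7913, 1.5472)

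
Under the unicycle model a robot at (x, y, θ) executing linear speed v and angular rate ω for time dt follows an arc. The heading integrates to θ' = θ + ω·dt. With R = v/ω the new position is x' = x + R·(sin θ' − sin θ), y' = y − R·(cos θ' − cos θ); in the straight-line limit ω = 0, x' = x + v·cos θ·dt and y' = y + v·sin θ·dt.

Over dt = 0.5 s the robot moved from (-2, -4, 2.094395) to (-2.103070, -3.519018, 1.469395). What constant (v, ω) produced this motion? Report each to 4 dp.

v = 1.0000, ω = -1.2500

Δθ = 1.469395 − 2.094395 = -0.625000
ω = Δθ/dt = -0.625000/0.5 = -1.2500
R = −Δy/(cos θ' − cos θ) = -0.8000
v = R·ω = -0.8000·-1.2500 = 1.0000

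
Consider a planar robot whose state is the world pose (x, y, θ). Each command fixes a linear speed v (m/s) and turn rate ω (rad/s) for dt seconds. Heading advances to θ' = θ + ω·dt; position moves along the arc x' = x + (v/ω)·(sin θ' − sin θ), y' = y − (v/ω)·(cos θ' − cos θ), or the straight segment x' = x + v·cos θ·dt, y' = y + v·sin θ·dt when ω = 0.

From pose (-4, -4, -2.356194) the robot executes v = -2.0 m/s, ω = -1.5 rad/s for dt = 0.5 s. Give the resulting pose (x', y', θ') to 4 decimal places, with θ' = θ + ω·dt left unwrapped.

θ' = -2.3562 + -1.5·0.5 = -3.1062
R = v/ω = -2.0/-1.5 = 1.3333
x' = -4 + 1.3333·(sin -3.1062 − sin -2.3562) = -3.1044
y' = -4 − 1.3333·(cos -3.1062 − cos -2.3562) = -3.6103

(-3.1044, -3.6103, -3.1062)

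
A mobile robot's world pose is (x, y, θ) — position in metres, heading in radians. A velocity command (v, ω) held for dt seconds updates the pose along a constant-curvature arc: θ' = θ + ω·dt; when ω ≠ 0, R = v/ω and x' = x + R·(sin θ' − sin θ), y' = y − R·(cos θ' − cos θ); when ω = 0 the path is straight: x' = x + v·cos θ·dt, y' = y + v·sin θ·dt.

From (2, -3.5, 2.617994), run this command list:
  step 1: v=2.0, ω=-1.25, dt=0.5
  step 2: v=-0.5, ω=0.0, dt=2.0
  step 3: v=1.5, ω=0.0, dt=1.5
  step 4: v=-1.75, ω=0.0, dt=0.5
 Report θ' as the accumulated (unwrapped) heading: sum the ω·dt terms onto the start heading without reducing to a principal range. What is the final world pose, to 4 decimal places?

(1.1868, -2.4279, 1.9930)

step 1: θ'=1.9930 (R=-1.6000) → pose (1.3405, -2.7700, 1.9930)
step 2: θ'=1.9930 (straight) → pose (1.7503, -3.6822, 1.9930)
step 3: θ'=1.9930 (straight) → pose (0.8283, -1.6297, 1.9930)
step 4: θ'=1.9930 (straight) → pose (1.1868, -2.4279, 1.9930)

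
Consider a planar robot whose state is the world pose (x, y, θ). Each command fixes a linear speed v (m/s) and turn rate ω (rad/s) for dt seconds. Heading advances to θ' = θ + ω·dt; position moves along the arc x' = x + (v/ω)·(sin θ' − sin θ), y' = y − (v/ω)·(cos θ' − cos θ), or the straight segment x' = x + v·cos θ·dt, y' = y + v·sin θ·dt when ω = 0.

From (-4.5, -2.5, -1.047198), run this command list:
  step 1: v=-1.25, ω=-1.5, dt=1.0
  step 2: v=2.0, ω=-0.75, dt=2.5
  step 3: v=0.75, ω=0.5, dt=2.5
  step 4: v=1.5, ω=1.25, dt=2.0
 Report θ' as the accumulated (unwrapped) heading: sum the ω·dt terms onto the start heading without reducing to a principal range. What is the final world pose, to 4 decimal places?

(-10.4689, -1.0149, -0.6722)

step 1: θ'=-2.5472 (R=0.8333) → pose (-4.2450, -1.3929, -2.5472)
step 2: θ'=-4.4222 (R=-2.6667) → pose (-8.2935, 0.0533, -4.4222)
step 3: θ'=-3.1722 (R=1.5000) → pose (-9.6849, 1.1234, -3.1722)
step 4: θ'=-0.6722 (R=1.2000) → pose (-10.4689, -1.0149, -0.6722)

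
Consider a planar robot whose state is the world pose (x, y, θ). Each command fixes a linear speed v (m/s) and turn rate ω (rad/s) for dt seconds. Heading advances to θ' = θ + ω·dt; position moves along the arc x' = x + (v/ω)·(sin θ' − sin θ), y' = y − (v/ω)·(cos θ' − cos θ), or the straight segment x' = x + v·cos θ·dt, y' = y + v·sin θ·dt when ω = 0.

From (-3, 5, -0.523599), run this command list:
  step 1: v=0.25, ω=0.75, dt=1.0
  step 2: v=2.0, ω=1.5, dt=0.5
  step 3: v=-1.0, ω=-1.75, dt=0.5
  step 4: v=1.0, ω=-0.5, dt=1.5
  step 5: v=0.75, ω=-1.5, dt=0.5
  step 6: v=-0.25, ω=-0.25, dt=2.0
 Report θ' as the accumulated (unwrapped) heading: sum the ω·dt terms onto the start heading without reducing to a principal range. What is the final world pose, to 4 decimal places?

step 1: θ'=0.2264 (R=0.3333) → pose (-2.7585, 4.9638, 0.2264)
step 2: θ'=0.9764 (R=1.3333) → pose (-1.9532, 5.5165, 0.9764)
step 3: θ'=0.1014 (R=0.5714) → pose (-2.3687, 5.2680, 0.1014)
step 4: θ'=-0.6486 (R=-2.0000) → pose (-0.9581, 4.8721, -0.6486)
step 5: θ'=-1.3986 (R=-0.5000) → pose (-0.7676, 4.5593, -1.3986)
step 6: θ'=-1.8986 (R=1.0000) → pose (-0.7291, 5.0526, -1.8986)

(-0.7291, 5.0526, -1.8986)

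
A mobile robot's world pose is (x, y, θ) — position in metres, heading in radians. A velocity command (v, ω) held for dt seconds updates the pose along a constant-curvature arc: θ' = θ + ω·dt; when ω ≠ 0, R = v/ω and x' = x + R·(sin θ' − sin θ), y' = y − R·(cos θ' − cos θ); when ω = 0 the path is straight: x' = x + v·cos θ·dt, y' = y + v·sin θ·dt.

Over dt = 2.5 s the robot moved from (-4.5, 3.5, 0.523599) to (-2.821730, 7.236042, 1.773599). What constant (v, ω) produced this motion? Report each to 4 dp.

v = 1.7500, ω = 0.5000

Δθ = 1.773599 − 0.523599 = 1.250000
ω = Δθ/dt = 1.250000/2.5 = 0.5000
R = −Δy/(cos θ' − cos θ) = 3.5000
v = R·ω = 3.5000·0.5000 = 1.7500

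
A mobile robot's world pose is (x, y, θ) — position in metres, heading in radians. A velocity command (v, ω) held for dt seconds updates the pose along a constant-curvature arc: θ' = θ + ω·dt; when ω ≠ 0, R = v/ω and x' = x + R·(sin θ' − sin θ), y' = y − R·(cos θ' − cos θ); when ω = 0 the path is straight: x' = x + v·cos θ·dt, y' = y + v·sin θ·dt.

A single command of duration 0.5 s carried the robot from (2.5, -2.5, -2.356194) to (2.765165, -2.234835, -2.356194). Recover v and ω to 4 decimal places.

Δθ = -2.356194 − -2.356194 = 0.000000
ω = Δθ/dt = 0.000000/0.5 = 0.0000
ω = 0 → v = (Δx·cos θ + Δy·sin θ)/dt = -0.7500

v = -0.7500, ω = 0.0000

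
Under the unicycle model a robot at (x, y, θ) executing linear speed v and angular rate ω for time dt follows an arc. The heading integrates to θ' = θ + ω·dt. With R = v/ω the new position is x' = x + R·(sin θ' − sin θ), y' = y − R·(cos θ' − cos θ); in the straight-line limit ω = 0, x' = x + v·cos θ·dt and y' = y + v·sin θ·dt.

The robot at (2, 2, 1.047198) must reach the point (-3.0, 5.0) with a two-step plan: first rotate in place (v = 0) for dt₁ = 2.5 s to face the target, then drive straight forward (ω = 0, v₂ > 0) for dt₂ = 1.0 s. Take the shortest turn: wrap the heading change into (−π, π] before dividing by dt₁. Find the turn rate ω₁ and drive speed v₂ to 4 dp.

ω₁ = 0.6216, v₂ = 5.8310

heading to target = atan2(5−2, -3−2) = 2.6012
Δθ = wrap(2.6012 − 1.0472) = 1.5540; ω₁ = Δθ/dt₁ = 0.6216
distance = √((-3−2)² + (5−2)²) = 5.8310; v₂ = distance/dt₂ = 5.8310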